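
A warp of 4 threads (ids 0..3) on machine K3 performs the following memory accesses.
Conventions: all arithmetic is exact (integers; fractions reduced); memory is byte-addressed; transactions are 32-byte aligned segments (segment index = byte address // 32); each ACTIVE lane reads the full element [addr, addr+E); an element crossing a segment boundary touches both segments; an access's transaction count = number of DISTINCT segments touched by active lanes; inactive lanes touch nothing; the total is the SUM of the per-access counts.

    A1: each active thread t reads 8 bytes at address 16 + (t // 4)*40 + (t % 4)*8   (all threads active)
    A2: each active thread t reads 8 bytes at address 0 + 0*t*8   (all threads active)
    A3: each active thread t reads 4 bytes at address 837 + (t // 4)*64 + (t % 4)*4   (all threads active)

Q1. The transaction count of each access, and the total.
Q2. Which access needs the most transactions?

A1: 2 transactions
A2: 1 transaction
A3: 1 transaction

Answer: 2,1,1; total 4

Answer: A1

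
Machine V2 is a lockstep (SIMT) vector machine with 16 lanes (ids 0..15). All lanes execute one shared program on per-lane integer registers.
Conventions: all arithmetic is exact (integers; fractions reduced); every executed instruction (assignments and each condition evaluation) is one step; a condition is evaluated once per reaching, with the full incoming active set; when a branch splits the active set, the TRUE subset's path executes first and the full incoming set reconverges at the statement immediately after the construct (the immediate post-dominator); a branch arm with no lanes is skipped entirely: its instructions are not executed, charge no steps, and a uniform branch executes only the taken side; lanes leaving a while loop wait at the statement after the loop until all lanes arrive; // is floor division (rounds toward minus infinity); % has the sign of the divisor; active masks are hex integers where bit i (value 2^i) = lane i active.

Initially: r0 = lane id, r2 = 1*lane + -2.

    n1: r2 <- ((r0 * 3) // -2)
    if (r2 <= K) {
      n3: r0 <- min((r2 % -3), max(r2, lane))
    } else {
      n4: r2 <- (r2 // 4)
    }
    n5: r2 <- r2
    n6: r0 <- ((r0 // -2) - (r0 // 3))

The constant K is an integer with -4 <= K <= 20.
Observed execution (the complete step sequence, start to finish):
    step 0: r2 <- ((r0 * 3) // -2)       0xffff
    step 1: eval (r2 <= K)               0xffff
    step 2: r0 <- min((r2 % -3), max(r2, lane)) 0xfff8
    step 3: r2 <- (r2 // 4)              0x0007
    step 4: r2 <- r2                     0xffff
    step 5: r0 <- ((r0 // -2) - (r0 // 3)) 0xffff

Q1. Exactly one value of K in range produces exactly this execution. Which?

Answer: K = -4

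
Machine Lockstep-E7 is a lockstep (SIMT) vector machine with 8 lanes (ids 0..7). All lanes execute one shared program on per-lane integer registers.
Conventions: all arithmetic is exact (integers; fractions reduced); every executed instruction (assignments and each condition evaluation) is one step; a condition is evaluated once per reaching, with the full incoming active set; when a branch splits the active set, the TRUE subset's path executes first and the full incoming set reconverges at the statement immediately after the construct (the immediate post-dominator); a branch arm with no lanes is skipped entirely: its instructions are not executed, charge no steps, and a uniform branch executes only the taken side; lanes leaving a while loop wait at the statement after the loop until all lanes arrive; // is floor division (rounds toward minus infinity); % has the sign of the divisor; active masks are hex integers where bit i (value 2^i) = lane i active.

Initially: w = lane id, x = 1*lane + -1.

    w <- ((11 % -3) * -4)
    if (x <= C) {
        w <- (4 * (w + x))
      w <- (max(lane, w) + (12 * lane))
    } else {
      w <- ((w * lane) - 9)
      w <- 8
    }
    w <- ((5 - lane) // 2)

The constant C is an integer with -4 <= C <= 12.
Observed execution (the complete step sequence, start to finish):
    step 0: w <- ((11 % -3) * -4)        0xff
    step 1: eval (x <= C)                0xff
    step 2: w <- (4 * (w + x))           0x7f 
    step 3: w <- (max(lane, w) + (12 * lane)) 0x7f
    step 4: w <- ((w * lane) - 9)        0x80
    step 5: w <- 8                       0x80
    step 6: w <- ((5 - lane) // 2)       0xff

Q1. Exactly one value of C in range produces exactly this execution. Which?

Answer: C = 5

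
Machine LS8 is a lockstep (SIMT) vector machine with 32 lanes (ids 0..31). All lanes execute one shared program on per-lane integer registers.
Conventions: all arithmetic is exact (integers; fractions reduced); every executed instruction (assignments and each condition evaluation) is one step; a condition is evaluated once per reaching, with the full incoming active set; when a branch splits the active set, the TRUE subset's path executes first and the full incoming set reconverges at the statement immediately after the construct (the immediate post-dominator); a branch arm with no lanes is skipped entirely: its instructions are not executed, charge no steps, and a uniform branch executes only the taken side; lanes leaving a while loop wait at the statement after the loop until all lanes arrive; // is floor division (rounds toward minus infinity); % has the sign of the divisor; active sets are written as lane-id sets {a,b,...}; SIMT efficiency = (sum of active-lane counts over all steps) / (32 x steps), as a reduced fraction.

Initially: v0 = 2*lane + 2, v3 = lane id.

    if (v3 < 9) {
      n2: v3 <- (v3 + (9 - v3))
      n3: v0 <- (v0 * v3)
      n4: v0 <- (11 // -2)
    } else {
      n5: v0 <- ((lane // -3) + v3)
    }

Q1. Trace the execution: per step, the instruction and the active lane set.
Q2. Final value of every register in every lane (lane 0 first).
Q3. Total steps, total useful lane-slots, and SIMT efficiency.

step 0: eval (v3 < 9)                {0,1,2,3,4,5,6,7,8,9,10,11,12,13,14,15,16,17,18,19,20,21,22,23,24,25,26,27,28,29,30,31}
step 1: v3 <- (v3 + (9 - v3))        {0,1,2,3,4,5,6,7,8}
step 2: v0 <- (v0 * v3)              {0,1,2,3,4,5,6,7,8}
step 3: v0 <- (11 // -2)             {0,1,2,3,4,5,6,7,8}
step 4: v0 <- ((lane // -3) + v3)    {9,10,11,12,13,14,15,16,17,18,19,20,21,22,23,24,25,26,27,28,29,30,31}

Answer: 5 steps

v0: -6,-6,-6,-6,-6,-6,-6,-6,-6,6,6,7,8,8,9,10,10,11,12,12,13,14,14,15,16,16,17,18,18,19,20,20
v3: 9,9,9,9,9,9,9,9,9,9,10,11,12,13,14,15,16,17,18,19,20,21,22,23,24,25,26,27,28,29,30,31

steps = 5; useful = 82; efficiency = 82/160 = 41/80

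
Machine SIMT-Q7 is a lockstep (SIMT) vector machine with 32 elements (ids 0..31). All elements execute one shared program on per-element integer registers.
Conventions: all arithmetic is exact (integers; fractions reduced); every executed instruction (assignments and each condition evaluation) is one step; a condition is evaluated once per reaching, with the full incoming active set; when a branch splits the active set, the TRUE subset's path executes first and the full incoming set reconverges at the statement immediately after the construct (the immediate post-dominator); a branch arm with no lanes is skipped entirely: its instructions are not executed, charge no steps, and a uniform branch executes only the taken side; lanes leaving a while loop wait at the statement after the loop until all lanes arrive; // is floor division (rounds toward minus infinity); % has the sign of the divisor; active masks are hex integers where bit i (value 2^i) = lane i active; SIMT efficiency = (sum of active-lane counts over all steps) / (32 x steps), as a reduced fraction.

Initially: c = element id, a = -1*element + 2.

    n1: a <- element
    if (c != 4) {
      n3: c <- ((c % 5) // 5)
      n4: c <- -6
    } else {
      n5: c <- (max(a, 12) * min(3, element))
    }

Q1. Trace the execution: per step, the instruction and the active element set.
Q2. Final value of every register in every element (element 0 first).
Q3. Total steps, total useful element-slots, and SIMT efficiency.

step 0: a <- element                 0xffffffff
step 1: eval (c != 4)                0xffffffff
step 2: c <- ((c % 5) // 5)          0xffffffef
step 3: c <- -6                      0xffffffef
step 4: c <- (max(a, 12) * min(3, element)) 0x00000010

Answer: 5 steps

c: -6,-6,-6,-6,36,-6,-6,-6,-6,-6,-6,-6,-6,-6,-6,-6,-6,-6,-6,-6,-6,-6,-6,-6,-6,-6,-6,-6,-6,-6,-6,-6
a: 0,1,2,3,4,5,6,7,8,9,10,11,12,13,14,15,16,17,18,19,20,21,22,23,24,25,26,27,28,29,30,31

steps = 5; useful = 127; efficiency = 127/160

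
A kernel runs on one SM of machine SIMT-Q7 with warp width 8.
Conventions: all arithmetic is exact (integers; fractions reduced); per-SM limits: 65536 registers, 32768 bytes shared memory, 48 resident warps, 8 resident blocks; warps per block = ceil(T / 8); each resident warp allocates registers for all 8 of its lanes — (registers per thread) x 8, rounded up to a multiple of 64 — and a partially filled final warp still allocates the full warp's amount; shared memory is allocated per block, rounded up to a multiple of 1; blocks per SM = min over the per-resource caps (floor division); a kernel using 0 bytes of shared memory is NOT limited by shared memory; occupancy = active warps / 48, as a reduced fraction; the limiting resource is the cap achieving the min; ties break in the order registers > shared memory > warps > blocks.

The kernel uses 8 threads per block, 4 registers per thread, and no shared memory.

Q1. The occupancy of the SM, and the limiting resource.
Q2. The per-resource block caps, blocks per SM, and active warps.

Answer: occupancy 1/6, limited by blocks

registers: 1024 blocks
shared memory: no limit (kernel uses none)
warps: 48 blocks
blocks: 8 blocks

Answer: 8 blocks, 8 active warps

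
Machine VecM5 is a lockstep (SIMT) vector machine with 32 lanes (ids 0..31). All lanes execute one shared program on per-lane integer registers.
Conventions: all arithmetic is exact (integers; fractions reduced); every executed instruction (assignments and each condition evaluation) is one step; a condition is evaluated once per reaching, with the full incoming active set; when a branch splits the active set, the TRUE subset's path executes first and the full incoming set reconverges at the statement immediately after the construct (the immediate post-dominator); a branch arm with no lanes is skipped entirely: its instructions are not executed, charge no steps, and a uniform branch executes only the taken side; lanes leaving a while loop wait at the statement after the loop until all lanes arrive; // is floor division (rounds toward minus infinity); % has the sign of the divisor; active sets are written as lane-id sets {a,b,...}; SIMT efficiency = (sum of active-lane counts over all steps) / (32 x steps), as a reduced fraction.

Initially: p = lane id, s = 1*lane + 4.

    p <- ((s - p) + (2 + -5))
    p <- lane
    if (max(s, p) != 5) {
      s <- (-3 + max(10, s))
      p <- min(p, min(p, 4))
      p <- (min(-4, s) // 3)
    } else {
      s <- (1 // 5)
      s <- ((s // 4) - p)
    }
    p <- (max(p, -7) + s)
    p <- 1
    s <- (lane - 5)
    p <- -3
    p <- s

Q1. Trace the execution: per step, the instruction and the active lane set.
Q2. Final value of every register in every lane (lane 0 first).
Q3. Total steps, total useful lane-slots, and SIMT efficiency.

step 0: p <- ((s - p) + (2 + -5))    {0,1,2,3,4,5,6,7,8,9,10,11,12,13,14,15,16,17,18,19,20,21,22,23,24,25,26,27,28,29,30,31}
step 1: p <- lane                    {0,1,2,3,4,5,6,7,8,9,10,11,12,13,14,15,16,17,18,19,20,21,22,23,24,25,26,27,28,29,30,31}
step 2: eval (max(s, p) != 5)        {0,1,2,3,4,5,6,7,8,9,10,11,12,13,14,15,16,17,18,19,20,21,22,23,24,25,26,27,28,29,30,31}
step 3: s <- (-3 + max(10, s))       {0,2,3,4,5,6,7,8,9,10,11,12,13,14,15,16,17,18,19,20,21,22,23,24,25,26,27,28,29,30,31}
step 4: p <- min(p, min(p, 4))       {0,2,3,4,5,6,7,8,9,10,11,12,13,14,15,16,17,18,19,20,21,22,23,24,25,26,27,28,29,30,31}
step 5: p <- (min(-4, s) // 3)       {0,2,3,4,5,6,7,8,9,10,11,12,13,14,15,16,17,18,19,20,21,22,23,24,25,26,27,28,29,30,31}
step 6: s <- (1 // 5)                {1}
step 7: s <- ((s // 4) - p)          {1}
step 8: p <- (max(p, -7) + s)        {0,1,2,3,4,5,6,7,8,9,10,11,12,13,14,15,16,17,18,19,20,21,22,23,24,25,26,27,28,29,30,31}
step 9: p <- 1                       {0,1,2,3,4,5,6,7,8,9,10,11,12,13,14,15,16,17,18,19,20,21,22,23,24,25,26,27,28,29,30,31}
step 10: s <- (lane - 5)              {0,1,2,3,4,5,6,7,8,9,10,11,12,13,14,15,16,17,18,19,20,21,22,23,24,25,26,27,28,29,30,31}
step 11: p <- -3                      {0,1,2,3,4,5,6,7,8,9,10,11,12,13,14,15,16,17,18,19,20,21,22,23,24,25,26,27,28,29,30,31}
step 12: p <- s                       {0,1,2,3,4,5,6,7,8,9,10,11,12,13,14,15,16,17,18,19,20,21,22,23,24,25,26,27,28,29,30,31}

Answer: 13 steps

p: -5,-4,-3,-2,-1,0,1,2,3,4,5,6,7,8,9,10,11,12,13,14,15,16,17,18,19,20,21,22,23,24,25,26
s: -5,-4,-3,-2,-1,0,1,2,3,4,5,6,7,8,9,10,11,12,13,14,15,16,17,18,19,20,21,22,23,24,25,26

steps = 13; useful = 351; efficiency = 351/416 = 27/32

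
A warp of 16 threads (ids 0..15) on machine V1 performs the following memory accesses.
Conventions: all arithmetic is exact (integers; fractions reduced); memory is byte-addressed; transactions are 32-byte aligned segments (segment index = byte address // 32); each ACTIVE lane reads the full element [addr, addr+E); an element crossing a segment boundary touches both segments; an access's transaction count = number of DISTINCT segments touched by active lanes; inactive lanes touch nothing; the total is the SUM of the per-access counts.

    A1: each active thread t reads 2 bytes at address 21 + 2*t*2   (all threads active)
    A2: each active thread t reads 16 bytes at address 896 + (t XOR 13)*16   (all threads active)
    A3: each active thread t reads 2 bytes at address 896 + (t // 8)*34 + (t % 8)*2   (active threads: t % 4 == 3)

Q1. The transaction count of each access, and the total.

A1: 3 transactions
A2: 8 transactions
A3: 2 transactions

Answer: 3,8,2; total 13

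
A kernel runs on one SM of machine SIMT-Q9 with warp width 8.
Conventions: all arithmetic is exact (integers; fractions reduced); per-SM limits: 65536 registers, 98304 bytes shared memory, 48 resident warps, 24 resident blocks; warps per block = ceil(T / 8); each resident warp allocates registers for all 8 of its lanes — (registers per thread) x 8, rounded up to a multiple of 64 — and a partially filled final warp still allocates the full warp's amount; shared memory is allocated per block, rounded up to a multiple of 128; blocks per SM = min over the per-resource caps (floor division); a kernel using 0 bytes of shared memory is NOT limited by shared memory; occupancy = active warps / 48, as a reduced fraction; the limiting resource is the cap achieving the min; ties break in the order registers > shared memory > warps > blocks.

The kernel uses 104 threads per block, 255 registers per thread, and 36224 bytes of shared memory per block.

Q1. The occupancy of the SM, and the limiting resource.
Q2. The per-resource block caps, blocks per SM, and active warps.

Answer: occupancy 13/24, limited by registers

registers: 2 blocks
shared memory: 2 blocks
warps: 3 blocks
blocks: 24 blocks

Answer: 2 blocks, 26 active warps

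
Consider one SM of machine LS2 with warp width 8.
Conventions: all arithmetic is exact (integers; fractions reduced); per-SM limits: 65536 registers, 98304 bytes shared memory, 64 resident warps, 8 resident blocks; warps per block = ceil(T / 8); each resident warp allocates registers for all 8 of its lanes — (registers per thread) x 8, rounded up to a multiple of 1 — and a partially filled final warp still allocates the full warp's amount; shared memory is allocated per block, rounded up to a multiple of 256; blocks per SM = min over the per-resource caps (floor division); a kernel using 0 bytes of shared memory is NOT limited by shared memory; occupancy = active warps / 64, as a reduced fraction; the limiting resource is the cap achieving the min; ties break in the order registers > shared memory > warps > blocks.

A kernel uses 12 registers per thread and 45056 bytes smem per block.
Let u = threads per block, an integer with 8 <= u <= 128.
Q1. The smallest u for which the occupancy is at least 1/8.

Answer: u = 25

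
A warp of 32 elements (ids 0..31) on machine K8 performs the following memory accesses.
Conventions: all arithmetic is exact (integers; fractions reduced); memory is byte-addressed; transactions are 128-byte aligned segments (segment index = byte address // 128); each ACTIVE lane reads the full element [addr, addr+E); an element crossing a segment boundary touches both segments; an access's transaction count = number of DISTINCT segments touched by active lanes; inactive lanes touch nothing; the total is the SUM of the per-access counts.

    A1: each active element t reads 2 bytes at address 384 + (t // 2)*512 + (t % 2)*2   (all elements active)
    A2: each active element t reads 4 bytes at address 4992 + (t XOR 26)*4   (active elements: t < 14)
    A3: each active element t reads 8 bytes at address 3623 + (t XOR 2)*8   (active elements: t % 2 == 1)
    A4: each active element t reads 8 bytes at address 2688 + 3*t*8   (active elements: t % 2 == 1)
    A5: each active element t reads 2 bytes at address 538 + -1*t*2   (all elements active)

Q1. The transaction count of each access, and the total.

A1: 16 transactions
A2: 1 transaction
A3: 3 transactions
A4: 6 transactions
A5: 2 transactions

Answer: 16,1,3,6,2; total 28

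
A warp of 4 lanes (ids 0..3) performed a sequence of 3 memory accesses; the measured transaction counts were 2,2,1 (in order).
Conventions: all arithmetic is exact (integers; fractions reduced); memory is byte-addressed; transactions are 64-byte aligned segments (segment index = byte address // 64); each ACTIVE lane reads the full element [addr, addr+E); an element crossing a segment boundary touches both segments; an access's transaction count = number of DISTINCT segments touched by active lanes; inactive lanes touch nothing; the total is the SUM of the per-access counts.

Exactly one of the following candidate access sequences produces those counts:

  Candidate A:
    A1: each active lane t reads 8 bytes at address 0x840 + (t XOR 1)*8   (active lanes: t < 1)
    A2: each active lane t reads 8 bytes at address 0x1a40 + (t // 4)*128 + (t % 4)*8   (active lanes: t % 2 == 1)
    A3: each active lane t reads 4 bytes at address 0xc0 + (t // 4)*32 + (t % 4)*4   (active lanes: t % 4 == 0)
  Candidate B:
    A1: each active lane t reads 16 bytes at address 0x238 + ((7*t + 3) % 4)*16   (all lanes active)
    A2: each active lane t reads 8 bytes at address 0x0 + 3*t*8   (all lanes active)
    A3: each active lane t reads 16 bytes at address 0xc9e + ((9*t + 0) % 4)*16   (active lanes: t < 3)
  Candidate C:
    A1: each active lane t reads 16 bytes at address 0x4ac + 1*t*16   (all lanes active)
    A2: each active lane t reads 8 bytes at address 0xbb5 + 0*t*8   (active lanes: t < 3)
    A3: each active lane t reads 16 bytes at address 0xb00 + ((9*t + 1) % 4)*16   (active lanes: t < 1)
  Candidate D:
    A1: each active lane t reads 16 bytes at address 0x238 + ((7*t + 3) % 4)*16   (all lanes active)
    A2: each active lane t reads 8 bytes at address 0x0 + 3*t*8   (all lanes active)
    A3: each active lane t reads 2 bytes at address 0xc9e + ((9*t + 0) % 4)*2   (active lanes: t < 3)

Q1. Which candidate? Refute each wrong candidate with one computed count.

A: A1 gives 1 transaction, not 2
B: A3 gives 2 transactions, not 1
C: A2 gives 1 transaction, not 2
D: all counts match (2,2,1)

Answer: D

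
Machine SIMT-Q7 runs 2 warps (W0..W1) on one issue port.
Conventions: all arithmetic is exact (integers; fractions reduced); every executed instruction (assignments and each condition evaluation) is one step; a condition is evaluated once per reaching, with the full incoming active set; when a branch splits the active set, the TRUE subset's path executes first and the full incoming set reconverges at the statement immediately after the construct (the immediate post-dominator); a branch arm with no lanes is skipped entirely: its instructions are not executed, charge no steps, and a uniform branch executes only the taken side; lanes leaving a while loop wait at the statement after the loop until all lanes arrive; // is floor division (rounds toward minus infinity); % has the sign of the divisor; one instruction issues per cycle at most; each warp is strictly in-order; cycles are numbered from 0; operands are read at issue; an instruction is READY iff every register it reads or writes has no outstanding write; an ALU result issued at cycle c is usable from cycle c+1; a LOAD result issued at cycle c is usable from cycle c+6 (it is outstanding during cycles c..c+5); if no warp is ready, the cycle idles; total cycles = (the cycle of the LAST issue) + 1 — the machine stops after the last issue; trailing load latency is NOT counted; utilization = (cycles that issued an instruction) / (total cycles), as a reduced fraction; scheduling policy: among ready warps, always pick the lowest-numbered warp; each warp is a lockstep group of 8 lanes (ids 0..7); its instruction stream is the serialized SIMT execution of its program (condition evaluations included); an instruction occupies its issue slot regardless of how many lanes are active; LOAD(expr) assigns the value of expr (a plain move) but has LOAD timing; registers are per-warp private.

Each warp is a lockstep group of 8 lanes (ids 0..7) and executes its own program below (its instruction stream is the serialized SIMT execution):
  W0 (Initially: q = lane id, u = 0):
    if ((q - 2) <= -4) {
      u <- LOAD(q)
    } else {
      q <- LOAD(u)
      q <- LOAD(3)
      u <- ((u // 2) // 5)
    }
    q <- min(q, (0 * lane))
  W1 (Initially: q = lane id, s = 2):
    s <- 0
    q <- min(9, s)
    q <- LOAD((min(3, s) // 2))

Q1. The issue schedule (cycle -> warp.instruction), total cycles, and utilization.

cycle 0: W0.I0
cycle 1: W0.I1
cycle 2: W1.I0
cycle 3: W1.I1
cycle 4: W1.I2
cycle 5: idle
cycle 6: idle
cycle 7: W0.I2
cycle 8: W0.I3
cycle 9: idle
cycle 10: idle
cycle 11: idle
cycle 12: idle
cycle 13: W0.I4

Answer: 14 cycles, utilization 4/7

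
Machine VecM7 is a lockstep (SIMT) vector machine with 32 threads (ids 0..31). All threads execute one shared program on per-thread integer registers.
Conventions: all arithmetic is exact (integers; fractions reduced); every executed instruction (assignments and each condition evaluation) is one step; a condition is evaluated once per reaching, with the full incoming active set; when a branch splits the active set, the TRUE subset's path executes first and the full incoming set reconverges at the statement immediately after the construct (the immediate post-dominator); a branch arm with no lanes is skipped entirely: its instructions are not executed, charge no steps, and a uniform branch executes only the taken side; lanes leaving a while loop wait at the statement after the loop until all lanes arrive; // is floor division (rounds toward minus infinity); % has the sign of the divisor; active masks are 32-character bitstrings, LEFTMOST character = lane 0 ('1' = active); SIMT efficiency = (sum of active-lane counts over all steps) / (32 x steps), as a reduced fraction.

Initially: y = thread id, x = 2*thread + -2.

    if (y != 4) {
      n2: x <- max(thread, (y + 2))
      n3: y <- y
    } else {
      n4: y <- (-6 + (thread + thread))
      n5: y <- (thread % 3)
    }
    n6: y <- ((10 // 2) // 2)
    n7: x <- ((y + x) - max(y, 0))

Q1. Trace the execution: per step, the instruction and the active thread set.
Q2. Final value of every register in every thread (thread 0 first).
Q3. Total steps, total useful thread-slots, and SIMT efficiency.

step 0: eval (y != 4)                11111111111111111111111111111111
step 1: x <- max(thread, (y + 2))    11110111111111111111111111111111
step 2: y <- y                       11110111111111111111111111111111
step 3: y <- (-6 + (thread + thread)) 00001000000000000000000000000000
step 4: y <- (thread % 3)            00001000000000000000000000000000
step 5: y <- ((10 // 2) // 2)        11111111111111111111111111111111
step 6: x <- ((y + x) - max(y, 0))   11111111111111111111111111111111

Answer: 7 steps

y: 2,2,2,2,2,2,2,2,2,2,2,2,2,2,2,2,2,2,2,2,2,2,2,2,2,2,2,2,2,2,2,2
x: 2,3,4,5,6,7,8,9,10,11,12,13,14,15,16,17,18,19,20,21,22,23,24,25,26,27,28,29,30,31,32,33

steps = 7; useful = 160; efficiency = 160/224 = 5/7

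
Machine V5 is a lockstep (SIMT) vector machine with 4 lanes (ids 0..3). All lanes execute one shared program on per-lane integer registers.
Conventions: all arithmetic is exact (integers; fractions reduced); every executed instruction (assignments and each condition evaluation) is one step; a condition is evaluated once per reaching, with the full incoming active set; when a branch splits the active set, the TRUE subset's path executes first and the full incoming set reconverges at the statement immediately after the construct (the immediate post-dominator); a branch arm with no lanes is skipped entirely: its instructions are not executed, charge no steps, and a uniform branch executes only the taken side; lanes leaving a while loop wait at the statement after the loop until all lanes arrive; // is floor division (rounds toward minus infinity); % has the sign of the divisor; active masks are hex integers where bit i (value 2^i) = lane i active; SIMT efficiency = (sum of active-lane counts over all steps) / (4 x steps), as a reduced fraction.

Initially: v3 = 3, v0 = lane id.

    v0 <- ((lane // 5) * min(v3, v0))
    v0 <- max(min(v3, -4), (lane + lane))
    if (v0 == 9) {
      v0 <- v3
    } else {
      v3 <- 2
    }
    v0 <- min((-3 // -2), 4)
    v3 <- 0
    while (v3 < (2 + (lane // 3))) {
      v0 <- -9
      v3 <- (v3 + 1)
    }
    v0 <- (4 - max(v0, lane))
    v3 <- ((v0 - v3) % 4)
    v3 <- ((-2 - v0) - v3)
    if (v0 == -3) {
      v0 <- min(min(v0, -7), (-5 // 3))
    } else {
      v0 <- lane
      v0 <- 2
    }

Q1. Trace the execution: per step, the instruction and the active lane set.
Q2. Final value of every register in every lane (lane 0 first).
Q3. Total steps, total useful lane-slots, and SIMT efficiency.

step 0: v0 <- ((lane // 5) * min(v3, v0)) 0xf
step 1: v0 <- max(min(v3, -4), (lane + lane)) 0xf
step 2: eval (v0 == 9)               0xf
step 3: v3 <- 2                      0xf
step 4: v0 <- min((-3 // -2), 4)     0xf
step 5: v3 <- 0                      0xf
step 6: eval (v3 < (2 + (lane // 3))) 0xf
step 7: v0 <- -9                     0xf
step 8: v3 <- (v3 + 1)               0xf
step 9: eval (v3 < (2 + (lane // 3))) 0xf
step 10: v0 <- -9                     0xf
step 11: v3 <- (v3 + 1)               0xf
step 12: eval (v3 < (2 + (lane // 3))) 0xf
step 13: v0 <- -9                     0x8
step 14: v3 <- (v3 + 1)               0x8
step 15: eval (v3 < (2 + (lane // 3))) 0x8
step 16: v0 <- (4 - max(v0, lane))    0xf
step 17: v3 <- ((v0 - v3) % 4)        0xf
step 18: v3 <- ((-2 - v0) - v3)       0xf
step 19: eval (v0 == -3)              0xf
step 20: v0 <- lane                   0xf
step 21: v0 <- 2                      0xf

Answer: 22 steps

v3: -8,-6,-4,-5
v0: 2,2,2,2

steps = 22; useful = 79; efficiency = 79/88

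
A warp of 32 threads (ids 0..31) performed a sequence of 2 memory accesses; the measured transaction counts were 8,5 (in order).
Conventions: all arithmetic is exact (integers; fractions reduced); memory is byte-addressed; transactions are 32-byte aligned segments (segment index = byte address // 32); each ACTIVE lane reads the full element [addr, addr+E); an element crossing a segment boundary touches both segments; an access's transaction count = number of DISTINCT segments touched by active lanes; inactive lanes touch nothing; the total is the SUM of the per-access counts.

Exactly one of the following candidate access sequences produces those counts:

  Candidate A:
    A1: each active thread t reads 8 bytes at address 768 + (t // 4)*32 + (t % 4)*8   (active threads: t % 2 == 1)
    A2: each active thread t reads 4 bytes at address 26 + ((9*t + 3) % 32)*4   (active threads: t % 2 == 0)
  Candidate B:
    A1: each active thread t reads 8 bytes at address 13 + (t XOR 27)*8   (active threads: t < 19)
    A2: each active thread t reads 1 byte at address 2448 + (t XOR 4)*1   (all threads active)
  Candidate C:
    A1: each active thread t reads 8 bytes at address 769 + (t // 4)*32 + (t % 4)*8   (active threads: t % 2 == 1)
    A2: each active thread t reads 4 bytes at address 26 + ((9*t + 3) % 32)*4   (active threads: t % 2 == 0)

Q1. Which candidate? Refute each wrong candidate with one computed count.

B: A1 gives 7 transactions, not 8
C: A1 gives 9 transactions, not 8
A: all counts match (8,5)

Answer: A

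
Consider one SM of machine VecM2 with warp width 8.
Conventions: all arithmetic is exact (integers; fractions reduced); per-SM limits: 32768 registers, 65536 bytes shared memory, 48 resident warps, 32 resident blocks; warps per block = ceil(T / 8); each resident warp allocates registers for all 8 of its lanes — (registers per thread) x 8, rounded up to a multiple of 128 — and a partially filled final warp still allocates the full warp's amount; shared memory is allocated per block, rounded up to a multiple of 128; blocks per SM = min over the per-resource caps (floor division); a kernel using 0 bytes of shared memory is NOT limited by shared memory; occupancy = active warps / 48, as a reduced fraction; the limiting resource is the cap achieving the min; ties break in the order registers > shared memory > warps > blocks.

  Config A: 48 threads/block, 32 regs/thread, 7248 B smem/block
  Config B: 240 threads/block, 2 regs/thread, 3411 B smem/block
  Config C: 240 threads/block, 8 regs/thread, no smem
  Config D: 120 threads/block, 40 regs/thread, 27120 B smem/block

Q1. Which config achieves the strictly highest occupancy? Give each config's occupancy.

occupancies: A 1, B 5/8, C 5/8, D 5/8

Answer: A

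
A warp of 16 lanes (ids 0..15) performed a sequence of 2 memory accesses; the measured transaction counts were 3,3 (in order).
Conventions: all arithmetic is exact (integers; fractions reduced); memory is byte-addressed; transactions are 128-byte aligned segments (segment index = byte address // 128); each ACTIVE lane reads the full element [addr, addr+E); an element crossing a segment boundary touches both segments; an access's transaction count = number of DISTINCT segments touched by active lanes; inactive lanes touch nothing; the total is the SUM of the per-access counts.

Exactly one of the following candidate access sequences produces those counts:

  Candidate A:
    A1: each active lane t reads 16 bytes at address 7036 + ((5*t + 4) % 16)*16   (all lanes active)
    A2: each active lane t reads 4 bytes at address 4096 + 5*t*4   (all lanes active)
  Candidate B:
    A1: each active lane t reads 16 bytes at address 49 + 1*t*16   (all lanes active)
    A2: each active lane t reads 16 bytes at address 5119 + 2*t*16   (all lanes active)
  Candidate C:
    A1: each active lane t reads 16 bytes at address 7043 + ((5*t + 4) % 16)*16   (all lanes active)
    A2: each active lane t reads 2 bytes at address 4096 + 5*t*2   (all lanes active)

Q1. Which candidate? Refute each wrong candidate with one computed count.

B: A2 gives 5 transactions, not 3
C: A2 gives 2 transactions, not 3
A: all counts match (3,3)

Answer: A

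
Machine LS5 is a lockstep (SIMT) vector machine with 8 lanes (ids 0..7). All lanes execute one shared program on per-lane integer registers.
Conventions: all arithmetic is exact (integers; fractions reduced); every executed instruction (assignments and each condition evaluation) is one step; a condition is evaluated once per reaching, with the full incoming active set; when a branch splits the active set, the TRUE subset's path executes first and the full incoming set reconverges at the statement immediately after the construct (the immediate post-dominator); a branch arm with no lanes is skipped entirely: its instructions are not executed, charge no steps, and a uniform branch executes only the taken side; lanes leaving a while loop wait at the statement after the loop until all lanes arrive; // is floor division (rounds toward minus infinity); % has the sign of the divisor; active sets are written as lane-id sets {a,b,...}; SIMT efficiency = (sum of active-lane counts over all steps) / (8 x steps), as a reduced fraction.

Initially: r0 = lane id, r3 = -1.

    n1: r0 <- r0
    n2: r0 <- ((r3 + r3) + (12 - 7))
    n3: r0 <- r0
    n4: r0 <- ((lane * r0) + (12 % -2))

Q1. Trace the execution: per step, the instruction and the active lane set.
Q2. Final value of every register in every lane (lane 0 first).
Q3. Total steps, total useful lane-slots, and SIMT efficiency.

step 0: r0 <- r0                     {0,1,2,3,4,5,6,7}
step 1: r0 <- ((r3 + r3) + (12 - 7)) {0,1,2,3,4,5,6,7}
step 2: r0 <- r0                     {0,1,2,3,4,5,6,7}
step 3: r0 <- ((lane * r0) + (12 % -2)) {0,1,2,3,4,5,6,7}

Answer: 4 steps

r0: 0,3,6,9,12,15,18,21
r3: -1,-1,-1,-1,-1,-1,-1,-1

steps = 4; useful = 32; efficiency = 32/32 = 1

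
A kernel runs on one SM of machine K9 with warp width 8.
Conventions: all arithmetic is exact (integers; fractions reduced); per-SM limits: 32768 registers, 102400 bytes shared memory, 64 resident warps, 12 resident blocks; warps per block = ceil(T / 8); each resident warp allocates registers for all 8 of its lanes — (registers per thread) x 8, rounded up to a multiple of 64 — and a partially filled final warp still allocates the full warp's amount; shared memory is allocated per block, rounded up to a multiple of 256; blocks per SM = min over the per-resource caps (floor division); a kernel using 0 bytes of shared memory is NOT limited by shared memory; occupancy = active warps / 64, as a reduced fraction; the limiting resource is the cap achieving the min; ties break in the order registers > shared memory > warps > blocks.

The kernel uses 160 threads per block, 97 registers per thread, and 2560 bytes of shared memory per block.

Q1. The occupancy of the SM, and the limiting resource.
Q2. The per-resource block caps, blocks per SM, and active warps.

Answer: occupancy 5/16, limited by registers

registers: 1 block
shared memory: 40 blocks
warps: 3 blocks
blocks: 12 blocks

Answer: 1 block, 20 active warps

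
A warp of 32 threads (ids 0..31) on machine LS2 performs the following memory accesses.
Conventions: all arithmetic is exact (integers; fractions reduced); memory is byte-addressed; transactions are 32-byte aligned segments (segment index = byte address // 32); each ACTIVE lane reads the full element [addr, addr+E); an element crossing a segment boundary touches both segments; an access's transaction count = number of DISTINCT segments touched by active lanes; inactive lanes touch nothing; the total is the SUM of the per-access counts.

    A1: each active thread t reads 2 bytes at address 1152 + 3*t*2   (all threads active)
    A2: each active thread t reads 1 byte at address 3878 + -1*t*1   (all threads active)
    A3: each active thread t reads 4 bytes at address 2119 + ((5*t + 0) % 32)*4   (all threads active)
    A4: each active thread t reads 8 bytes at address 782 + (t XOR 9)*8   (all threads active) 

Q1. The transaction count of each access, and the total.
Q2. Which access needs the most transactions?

A1: 6 transactions
A2: 2 transactions
A3: 5 transactions
A4: 9 transactions

Answer: 6,2,5,9; total 22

Answer: A4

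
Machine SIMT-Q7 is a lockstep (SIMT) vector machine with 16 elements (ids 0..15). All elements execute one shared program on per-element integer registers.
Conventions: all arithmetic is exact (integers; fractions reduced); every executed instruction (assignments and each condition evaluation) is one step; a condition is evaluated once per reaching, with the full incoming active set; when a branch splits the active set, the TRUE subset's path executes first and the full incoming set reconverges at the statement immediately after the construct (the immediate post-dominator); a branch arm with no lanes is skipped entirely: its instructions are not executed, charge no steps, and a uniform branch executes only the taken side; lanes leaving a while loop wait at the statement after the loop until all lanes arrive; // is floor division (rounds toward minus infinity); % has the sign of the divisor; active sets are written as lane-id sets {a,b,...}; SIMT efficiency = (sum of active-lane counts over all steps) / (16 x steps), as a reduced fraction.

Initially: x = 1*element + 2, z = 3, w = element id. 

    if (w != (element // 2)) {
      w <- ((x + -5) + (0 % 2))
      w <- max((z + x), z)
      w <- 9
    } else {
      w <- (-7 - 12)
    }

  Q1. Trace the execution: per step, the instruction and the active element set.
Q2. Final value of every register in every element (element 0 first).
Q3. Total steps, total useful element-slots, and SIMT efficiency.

step 0: eval (w != (element // 2))   {0,1,2,3,4,5,6,7,8,9,10,11,12,13,14,15}
step 1: w <- ((x + -5) + (0 % 2))    {1,2,3,4,5,6,7,8,9,10,11,12,13,14,15}
step 2: w <- max((z + x), z)         {1,2,3,4,5,6,7,8,9,10,11,12,13,14,15}
step 3: w <- 9                       {1,2,3,4,5,6,7,8,9,10,11,12,13,14,15}
step 4: w <- (-7 - 12)               {0}

Answer: 5 steps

x: 2,3,4,5,6,7,8,9,10,11,12,13,14,15,16,17
z: 3,3,3,3,3,3,3,3,3,3,3,3,3,3,3,3
w: -19,9,9,9,9,9,9,9,9,9,9,9,9,9,9,9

steps = 5; useful = 62; efficiency = 62/80 = 31/40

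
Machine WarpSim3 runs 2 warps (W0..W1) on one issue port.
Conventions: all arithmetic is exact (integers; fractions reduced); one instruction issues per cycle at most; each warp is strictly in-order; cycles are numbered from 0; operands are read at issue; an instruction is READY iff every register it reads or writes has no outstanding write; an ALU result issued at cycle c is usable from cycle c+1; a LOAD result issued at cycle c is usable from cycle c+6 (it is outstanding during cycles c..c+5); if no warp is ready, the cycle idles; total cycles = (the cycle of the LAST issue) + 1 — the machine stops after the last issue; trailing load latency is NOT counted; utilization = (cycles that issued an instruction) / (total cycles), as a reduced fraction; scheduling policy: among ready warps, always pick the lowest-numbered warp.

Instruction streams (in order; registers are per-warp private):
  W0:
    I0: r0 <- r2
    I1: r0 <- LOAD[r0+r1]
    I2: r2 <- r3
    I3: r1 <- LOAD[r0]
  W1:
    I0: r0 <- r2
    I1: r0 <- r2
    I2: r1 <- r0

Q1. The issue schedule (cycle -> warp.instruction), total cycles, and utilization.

cycle 0: W0.I0
cycle 1: W0.I1
cycle 2: W0.I2
cycle 3: W1.I0
cycle 4: W1.I1
cycle 5: W1.I2
cycle 6: idle
cycle 7: W0.I3

Answer: 8 cycles, utilization 7/8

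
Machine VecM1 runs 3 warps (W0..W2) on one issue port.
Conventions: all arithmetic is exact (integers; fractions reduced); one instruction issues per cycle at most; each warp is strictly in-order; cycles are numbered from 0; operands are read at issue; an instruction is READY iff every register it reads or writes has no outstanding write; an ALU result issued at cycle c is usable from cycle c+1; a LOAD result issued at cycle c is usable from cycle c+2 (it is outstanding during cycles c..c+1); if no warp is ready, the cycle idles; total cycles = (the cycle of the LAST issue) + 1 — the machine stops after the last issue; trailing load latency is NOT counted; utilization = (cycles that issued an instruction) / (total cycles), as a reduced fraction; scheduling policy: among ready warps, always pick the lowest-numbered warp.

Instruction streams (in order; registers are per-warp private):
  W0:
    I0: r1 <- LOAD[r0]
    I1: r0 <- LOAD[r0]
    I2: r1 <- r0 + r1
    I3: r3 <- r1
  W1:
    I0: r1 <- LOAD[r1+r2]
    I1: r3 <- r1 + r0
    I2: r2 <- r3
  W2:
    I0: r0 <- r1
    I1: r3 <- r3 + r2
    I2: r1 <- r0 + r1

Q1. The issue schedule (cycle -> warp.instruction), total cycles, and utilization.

cycle 0: W0.I0
cycle 1: W0.I1
cycle 2: W1.I0
cycle 3: W0.I2
cycle 4: W0.I3
cycle 5: W1.I1
cycle 6: W1.I2
cycle 7: W2.I0
cycle 8: W2.I1
cycle 9: W2.I2

Answer: 10 cycles, utilization 1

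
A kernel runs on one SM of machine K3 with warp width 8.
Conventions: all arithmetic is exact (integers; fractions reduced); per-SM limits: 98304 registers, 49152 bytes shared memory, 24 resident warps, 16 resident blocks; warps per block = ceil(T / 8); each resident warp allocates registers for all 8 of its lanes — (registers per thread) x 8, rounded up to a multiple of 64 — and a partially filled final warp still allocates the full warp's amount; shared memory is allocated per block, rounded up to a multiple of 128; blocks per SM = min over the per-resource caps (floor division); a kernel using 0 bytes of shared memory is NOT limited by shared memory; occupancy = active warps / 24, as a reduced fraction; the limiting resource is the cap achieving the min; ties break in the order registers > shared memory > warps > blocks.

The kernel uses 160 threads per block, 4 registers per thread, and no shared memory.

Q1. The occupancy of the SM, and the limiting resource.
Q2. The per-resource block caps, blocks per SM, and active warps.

Answer: occupancy 5/6, limited by warps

registers: 76 blocks
shared memory: no limit (kernel uses none)
warps: 1 block
blocks: 16 blocks

Answer: 1 block, 20 active warps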